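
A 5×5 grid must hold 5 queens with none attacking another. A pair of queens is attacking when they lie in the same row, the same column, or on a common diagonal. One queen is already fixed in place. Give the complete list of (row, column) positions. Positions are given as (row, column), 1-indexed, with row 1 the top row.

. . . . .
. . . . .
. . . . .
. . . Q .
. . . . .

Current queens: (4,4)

(1,3) (2,5) (3,2) (4,4) (5,1)

Row 1: attacked by (4,4)→{1,4}. Safe: 2, 3, 5. Place at column 3.
Row 2: attacked by (1,3)→{2,3,4}; (4,4)→{2,4}. Safe: 1, 5. Place at column 5.
Row 3: attacked by (1,3)→{1,3,5}; (2,5)→{4,5}; (4,4)→{3,4,5}. Safe: 2. Place at column 2.
Row 5: attacked by (1,3)→{3}; (2,5)→{2,5}; (3,2)→{2,4}; (4,4)→{3,4,5}. Safe: 1. Place at column 1.
Columns [3, 5, 2, 4, 1], r−c [-2, -3, 1, 0, 4], r+c [4, 7, 5, 8, 6] are all distinct, so no two queens attack.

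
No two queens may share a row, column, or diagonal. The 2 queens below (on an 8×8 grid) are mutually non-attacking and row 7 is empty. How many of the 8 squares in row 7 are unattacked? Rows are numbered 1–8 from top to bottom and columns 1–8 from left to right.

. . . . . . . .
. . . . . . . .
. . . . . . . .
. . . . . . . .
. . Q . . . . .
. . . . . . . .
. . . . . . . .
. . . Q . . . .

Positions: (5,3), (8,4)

4

(5,3) attacks row 7 at column 3 and diagonals 1, 5.
(8,4) attacks row 7 at column 4 and diagonals 3, 5.
Attacked columns: {1, 3, 4, 5}. Safe: {2, 6, 7, 8}.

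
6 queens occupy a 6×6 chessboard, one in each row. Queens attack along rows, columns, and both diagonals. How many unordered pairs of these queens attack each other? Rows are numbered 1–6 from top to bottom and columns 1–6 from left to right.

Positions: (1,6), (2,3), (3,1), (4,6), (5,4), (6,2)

1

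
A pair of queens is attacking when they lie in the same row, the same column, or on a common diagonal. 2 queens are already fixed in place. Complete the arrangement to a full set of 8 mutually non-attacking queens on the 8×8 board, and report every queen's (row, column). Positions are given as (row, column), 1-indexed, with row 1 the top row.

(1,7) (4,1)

Row 2: attacked by (1,7)→{6,7,8}; (4,1)→{1,3}. Safe: 2, 4, 5. Place at column 5.
Row 3: attacked by (1,7)→{5,7}; (2,5)→{4,5,6}; (4,1)→{1,2}. Safe: 3, 8. Place at column 3.
Row 5: attacked by (1,7)→{3,7}; (2,5)→{2,5,8}; (3,3)→{1,3,5}; (4,1)→{1,2}. Safe: 4, 6. Place at column 6.
Row 6: attacked by (1,7)→{2,7}; (2,5)→{1,5}; (3,3)→{3,6}; (4,1)→{1,3}; (5,6)→{5,6,7}. Safe: 4, 8. Place at column 8.
Row 7: attacked by (1,7)→{1,7}; (2,5)→{5}; (3,3)→{3,7}; (4,1)→{1,4}; (5,6)→{4,6,8}; (6,8)→{7,8}. Safe: 2. Place at column 2.
Row 8: attacked by (1,7)→{7}; (2,5)→{5}; (3,3)→{3,8}; (4,1)→{1,5}; (5,6)→{3,6}; (6,8)→{6,8}; (7,2)→{1,2,3}. Safe: 4. Place at column 4.
Columns [7, 5, 3, 1, 6, 8, 2, 4], r−c [-6, -3, 0, 3, -1, -2, 5, 4], r+c [8, 7, 6, 5, 11, 14, 9, 12] are all distinct, so no two queens attack.

(1,7) (2,5) (3,3) (4,1) (5,6) (6,8) (7,2) (8,4)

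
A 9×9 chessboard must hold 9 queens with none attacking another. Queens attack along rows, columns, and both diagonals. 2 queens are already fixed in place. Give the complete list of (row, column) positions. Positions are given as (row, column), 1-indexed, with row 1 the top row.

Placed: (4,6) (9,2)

(1,8) (2,5) (3,3) (4,6) (5,9) (6,7) (7,1) (8,4) (9,2)

Row 1: attacked by (4,6)→{3,6,9}; (9,2)→{2}. Safe: 1, 4, 5, 7, 8. Place at column 8.
Row 2: attacked by (1,8)→{7,8,9}; (4,6)→{4,6,8}; (9,2)→{2,9}. Safe: 1, 3, 5. Place at column 5.
Row 3: attacked by (1,8)→{6,8}; (2,5)→{4,5,6}; (4,6)→{5,6,7}; (9,2)→{2,8}. Safe: 1, 3, 9. Place at column 3.
Row 5: attacked by (1,8)→{4,8}; (2,5)→{2,5,8}; (3,3)→{1,3,5}; (4,6)→{5,6,7}; (9,2)→{2,6}. Safe: 9. Place at column 9.
Row 6: attacked by (1,8)→{3,8}; (2,5)→{1,5,9}; (3,3)→{3,6}; (4,6)→{4,6,8}; (5,9)→{8,9}; (9,2)→{2,5}. Safe: 7. Place at column 7.
Row 7: attacked by (1,8)→{2,8}; (2,5)→{5}; (3,3)→{3,7}; (4,6)→{3,6,9}; (5,9)→{7,9}; (6,7)→{6,7,8}; (9,2)→{2,4}. Safe: 1. Place at column 1.
Row 8: attacked by (1,8)→{1,8}; (2,5)→{5}; (3,3)→{3,8}; (4,6)→{2,6}; (5,9)→{6,9}; (6,7)→{5,7,9}; (7,1)→{1,2}; (9,2)→{1,2,3}. Safe: 4. Place at column 4.
Columns [8, 5, 3, 6, 9, 7, 1, 4, 2], r−c [-7, -3, 0, -2, -4, -1, 6, 4, 7], r+c [9, 7, 6, 10, 14, 13, 8, 12, 11] are all distinct, so no two queens attack.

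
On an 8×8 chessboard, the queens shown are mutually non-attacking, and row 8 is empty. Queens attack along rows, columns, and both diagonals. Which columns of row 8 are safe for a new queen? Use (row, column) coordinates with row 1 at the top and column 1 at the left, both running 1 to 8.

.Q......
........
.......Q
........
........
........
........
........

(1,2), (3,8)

(1,2) attacks row 8 at column 2.
(3,8) attacks row 8 at column 8 and diagonals 3.
Attacked columns: {2, 3, 8}. Safe: {1, 4, 5, 6, 7}.

columns 1, 4, 5, 6, 7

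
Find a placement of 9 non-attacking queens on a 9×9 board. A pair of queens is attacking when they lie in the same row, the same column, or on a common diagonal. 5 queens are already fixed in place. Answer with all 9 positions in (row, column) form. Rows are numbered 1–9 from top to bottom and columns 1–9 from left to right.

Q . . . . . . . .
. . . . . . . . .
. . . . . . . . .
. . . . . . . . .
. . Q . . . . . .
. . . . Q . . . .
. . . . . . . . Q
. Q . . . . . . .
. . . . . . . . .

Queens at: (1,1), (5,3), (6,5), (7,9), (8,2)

(1,1) (2,7) (3,4) (4,8) (5,3) (6,5) (7,9) (8,2) (9,6)

Row 2: attacked by (1,1)→{1,2}; (5,3)→{3,6}; (6,5)→{1,5,9}; (7,9)→{4,9}; (8,2)→{2,8}. Safe: 7. Place at column 7.
Row 3: attacked by (1,1)→{1,3}; (2,7)→{6,7,8}; (5,3)→{1,3,5}; (6,5)→{2,5,8}; (7,9)→{5,9}; (8,2)→{2,7}. Safe: 4. Place at column 4.
Row 4: attacked by (1,1)→{1,4}; (2,7)→{5,7,9}; (3,4)→{3,4,5}; (5,3)→{2,3,4}; (6,5)→{3,5,7}; (7,9)→{6,9}; (8,2)→{2,6}. Safe: 8. Place at column 8.
Row 9: attacked by (1,1)→{1,9}; (2,7)→{7}; (3,4)→{4}; (4,8)→{3,8}; (5,3)→{3,7}; (6,5)→{2,5,8}; (7,9)→{7,9}; (8,2)→{1,2,3}. Safe: 6. Place at column 6.
Columns [1, 7, 4, 8, 3, 5, 9, 2, 6], r−c [0, -5, -1, -4, 2, 1, -2, 6, 3], r+c [2, 9, 7, 12, 8, 11, 16, 10, 15] are all distinct, so no two queens attack.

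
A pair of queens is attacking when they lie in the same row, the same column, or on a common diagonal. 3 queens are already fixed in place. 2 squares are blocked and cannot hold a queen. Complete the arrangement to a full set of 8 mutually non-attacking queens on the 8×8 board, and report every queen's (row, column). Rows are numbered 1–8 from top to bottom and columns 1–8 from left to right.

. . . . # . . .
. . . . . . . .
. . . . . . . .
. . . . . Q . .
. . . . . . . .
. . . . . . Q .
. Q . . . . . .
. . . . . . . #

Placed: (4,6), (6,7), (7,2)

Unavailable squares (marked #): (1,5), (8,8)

Row 1: attacked by (4,6)→{3,6}; (6,7)→{2,7}; (7,2)→{2,8}. Blocked: 5. Safe: 1, 4. Place at column 1.
Row 2: attacked by (1,1)→{1,2}; (4,6)→{4,6,8}; (6,7)→{3,7}; (7,2)→{2,7}. Safe: 5. Place at column 5.
Row 3: attacked by (1,1)→{1,3}; (2,5)→{4,5,6}; (4,6)→{5,6,7}; (6,7)→{4,7}; (7,2)→{2,6}. Safe: 8. Place at column 8.
Row 5: attacked by (1,1)→{1,5}; (2,5)→{2,5,8}; (3,8)→{6,8}; (4,6)→{5,6,7}; (6,7)→{6,7,8}; (7,2)→{2,4}. Safe: 3. Place at column 3.
Row 8: attacked by (1,1)→{1,8}; (2,5)→{5}; (3,8)→{3,8}; (4,6)→{2,6}; (5,3)→{3,6}; (6,7)→{5,7}; (7,2)→{1,2,3}. Blocked: 8. Safe: 4. Place at column 4.
Columns [1, 5, 8, 6, 3, 7, 2, 4], r−c [0, -3, -5, -2, 2, -1, 5, 4], r+c [2, 7, 11, 10, 8, 13, 9, 12] are all distinct, so no two queens attack.

(1,1) (2,5) (3,8) (4,6) (5,3) (6,7) (7,2) (8,4)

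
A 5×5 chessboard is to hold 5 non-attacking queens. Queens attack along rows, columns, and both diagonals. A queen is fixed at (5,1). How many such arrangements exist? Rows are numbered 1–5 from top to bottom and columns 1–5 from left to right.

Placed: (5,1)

2

Branch on row 1: col 2 → 0; col 3 → 1; col 4 → 1.
Sum: 0 + 1 + 1 = 2.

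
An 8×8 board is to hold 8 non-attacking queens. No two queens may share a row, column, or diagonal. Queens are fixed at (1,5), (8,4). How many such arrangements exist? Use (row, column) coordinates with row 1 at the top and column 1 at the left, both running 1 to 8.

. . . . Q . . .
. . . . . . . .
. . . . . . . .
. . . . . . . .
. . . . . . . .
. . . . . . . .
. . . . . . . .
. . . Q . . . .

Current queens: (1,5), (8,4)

3

Branch on row 2: col 1 → 1; col 2 → 0; col 3 → 1; col 7 → 1; col 8 → 0.
Sum: 1 + 0 + 1 + 1 + 0 = 3.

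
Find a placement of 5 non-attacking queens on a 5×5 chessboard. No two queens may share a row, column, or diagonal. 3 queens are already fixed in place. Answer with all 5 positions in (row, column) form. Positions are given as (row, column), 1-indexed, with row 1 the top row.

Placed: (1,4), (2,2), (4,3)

(1,4) (2,2) (3,5) (4,3) (5,1)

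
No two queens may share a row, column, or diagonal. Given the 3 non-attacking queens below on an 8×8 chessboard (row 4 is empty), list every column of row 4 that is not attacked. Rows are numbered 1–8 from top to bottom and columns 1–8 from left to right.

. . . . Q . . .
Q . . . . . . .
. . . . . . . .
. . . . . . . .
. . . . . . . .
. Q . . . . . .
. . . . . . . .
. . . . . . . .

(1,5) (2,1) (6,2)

columns 6, 7

(1,5) attacks row 4 at column 5 and diagonals 2, 8.
(2,1) attacks row 4 at column 1 and diagonals 3.
(6,2) attacks row 4 at column 2 and diagonals 4.
Attacked columns: {1, 2, 3, 4, 5, 8}. Safe: {6, 7}.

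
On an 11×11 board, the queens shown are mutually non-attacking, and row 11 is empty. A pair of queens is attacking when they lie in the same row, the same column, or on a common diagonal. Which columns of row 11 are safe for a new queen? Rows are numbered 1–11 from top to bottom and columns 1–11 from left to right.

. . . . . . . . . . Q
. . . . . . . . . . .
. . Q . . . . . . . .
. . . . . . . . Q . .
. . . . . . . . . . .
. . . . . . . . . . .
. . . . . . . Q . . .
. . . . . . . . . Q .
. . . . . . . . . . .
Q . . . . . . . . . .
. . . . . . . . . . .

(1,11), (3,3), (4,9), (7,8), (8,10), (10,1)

(1,11) attacks row 11 at column 11 and diagonals 1.
(3,3) attacks row 11 at column 3 and diagonals 11.
(4,9) attacks row 11 at column 9 and diagonals 2.
(7,8) attacks row 11 at column 8 and diagonals 4.
(8,10) attacks row 11 at column 10 and diagonals 7.
(10,1) attacks row 11 at column 1 and diagonals 2.
Attacked columns: {1, 2, 3, 4, 7, 8, 9, 10, 11}. Safe: {5, 6}.

columns 5, 6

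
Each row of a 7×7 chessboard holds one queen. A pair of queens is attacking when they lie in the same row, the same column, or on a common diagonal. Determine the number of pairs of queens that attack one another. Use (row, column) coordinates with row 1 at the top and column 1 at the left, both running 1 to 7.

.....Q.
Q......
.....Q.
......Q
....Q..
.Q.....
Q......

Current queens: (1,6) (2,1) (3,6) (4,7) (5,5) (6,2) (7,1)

Same column: (1,6)–(3,6) (column 6); (2,1)–(7,1) (column 1).
Same diagonal: (3,6)–(4,7) (|3−4| = |6−7| = 1); (6,2)–(7,1) (|6−7| = |2−1| = 1).
Total attacking pairs: 4.

4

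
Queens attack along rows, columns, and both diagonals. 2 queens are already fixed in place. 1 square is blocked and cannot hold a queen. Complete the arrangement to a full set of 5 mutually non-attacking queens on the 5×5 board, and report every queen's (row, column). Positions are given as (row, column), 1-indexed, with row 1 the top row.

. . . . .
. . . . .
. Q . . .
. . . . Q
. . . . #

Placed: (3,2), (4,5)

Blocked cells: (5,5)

Row 1: attacked by (3,2)→{2,4}; (4,5)→{2,5}. Safe: 1, 3. Place at column 1.
Row 2: attacked by (1,1)→{1,2}; (3,2)→{1,2,3}; (4,5)→{3,5}. Safe: 4. Place at column 4.
Row 5: attacked by (1,1)→{1,5}; (2,4)→{1,4}; (3,2)→{2,4}; (4,5)→{4,5}. Blocked: 5. Safe: 3. Place at column 3.
Columns [1, 4, 2, 5, 3], r−c [0, -2, 1, -1, 2], r+c [2, 6, 5, 9, 8] are all distinct, so no two queens attack.

(1,1) (2,4) (3,2) (4,5) (5,3)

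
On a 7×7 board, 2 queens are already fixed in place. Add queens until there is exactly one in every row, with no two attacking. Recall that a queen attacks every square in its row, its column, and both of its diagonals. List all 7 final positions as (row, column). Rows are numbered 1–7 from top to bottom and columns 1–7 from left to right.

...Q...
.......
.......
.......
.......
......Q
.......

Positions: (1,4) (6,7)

Row 2: attacked by (1,4)→{3,4,5}; (6,7)→{3,7}. Safe: 1, 2, 6. Place at column 1.
Row 3: attacked by (1,4)→{2,4,6}; (2,1)→{1,2}; (6,7)→{4,7}. Safe: 3, 5. Place at column 3.
Row 4: attacked by (1,4)→{1,4,7}; (2,1)→{1,3}; (3,3)→{2,3,4}; (6,7)→{5,7}. Safe: 6. Place at column 6.
Row 5: attacked by (1,4)→{4}; (2,1)→{1,4}; (3,3)→{1,3,5}; (4,6)→{5,6,7}; (6,7)→{6,7}. Safe: 2. Place at column 2.
Row 7: attacked by (1,4)→{4}; (2,1)→{1,6}; (3,3)→{3,7}; (4,6)→{3,6}; (5,2)→{2,4}; (6,7)→{6,7}. Safe: 5. Place at column 5.
Columns [4, 1, 3, 6, 2, 7, 5], r−c [-3, 1, 0, -2, 3, -1, 2], r+c [5, 3, 6, 10, 7, 13, 12] are all distinct, so no two queens attack.

(1,4) (2,1) (3,3) (4,6) (5,2) (6,7) (7,5)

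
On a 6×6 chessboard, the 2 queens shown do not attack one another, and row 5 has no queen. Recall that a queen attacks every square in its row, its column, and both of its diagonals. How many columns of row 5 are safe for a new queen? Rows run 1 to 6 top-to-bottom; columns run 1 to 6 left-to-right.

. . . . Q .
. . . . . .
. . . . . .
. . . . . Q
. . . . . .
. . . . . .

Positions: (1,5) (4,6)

(1,5) attacks row 5 at column 5 and diagonals 1.
(4,6) attacks row 5 at column 6 and diagonals 5.
Attacked columns: {1, 5, 6}. Safe: {2, 3, 4}.

3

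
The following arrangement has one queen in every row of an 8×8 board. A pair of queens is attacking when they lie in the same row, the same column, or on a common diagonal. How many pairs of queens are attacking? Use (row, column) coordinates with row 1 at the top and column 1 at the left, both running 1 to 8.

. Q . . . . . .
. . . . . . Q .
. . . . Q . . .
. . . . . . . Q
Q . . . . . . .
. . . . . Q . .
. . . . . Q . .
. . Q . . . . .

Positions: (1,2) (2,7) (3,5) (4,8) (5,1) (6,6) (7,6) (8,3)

Same column: (6,6)–(7,6) (column 6).
Same diagonal: (4,8)–(6,6) (|4−6| = |8−6| = 2).
Total attacking pairs: 2.

2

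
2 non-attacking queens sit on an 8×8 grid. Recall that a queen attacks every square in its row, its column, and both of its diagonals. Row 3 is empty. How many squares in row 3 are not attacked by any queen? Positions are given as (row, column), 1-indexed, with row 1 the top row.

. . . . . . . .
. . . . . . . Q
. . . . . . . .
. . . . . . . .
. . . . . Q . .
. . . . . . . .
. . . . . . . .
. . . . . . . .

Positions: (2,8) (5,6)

(2,8) attacks row 3 at column 8 and diagonals 7.
(5,6) attacks row 3 at column 6 and diagonals 4, 8.
Attacked columns: {4, 6, 7, 8}. Safe: {1, 2, 3, 5}.

4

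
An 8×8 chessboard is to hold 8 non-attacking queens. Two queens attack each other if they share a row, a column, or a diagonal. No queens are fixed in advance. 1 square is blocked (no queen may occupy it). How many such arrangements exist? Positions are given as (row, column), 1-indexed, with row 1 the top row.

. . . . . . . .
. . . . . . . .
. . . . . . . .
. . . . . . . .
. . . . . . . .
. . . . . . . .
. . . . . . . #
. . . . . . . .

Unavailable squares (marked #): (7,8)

Branch on row 1: col 1 → 4; col 2 → 8; col 3 → 13; col 4 → 17; col 5 → 16; col 6 → 15; col 7 → 7; col 8 → 4.
Sum: 4 + 8 + 13 + 17 + 16 + 15 + 7 + 4 = 84.

84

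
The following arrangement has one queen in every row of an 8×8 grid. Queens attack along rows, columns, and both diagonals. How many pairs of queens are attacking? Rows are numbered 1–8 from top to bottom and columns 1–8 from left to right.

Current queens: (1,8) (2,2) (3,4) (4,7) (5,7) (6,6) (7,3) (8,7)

Same column: (4,7)–(5,7) (column 7); (4,7)–(8,7) (column 7); (5,7)–(8,7) (column 7).
Same diagonal: (2,2)–(6,6) (|2−6| = |2−6| = 4); (5,7)–(6,6) (|5−6| = |7−6| = 1).
Total attacking pairs: 5.

5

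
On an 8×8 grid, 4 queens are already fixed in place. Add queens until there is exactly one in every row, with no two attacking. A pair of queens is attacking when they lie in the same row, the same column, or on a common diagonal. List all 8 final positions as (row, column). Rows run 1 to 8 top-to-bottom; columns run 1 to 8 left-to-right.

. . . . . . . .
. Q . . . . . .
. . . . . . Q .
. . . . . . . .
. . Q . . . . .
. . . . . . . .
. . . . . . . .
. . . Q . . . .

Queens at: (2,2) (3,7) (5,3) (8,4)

Row 1: attacked by (2,2)→{1,2,3}; (3,7)→{5,7}; (5,3)→{3,7}; (8,4)→{4}. Safe: 6, 8. Place at column 6.
Row 4: attacked by (1,6)→{3,6}; (2,2)→{2,4}; (3,7)→{6,7,8}; (5,3)→{2,3,4}; (8,4)→{4,8}. Safe: 1, 5. Place at column 1.
Row 6: attacked by (1,6)→{1,6}; (2,2)→{2,6}; (3,7)→{4,7}; (4,1)→{1,3}; (5,3)→{2,3,4}; (8,4)→{2,4,6}. Safe: 5, 8. Place at column 5.
Row 7: attacked by (1,6)→{6}; (2,2)→{2,7}; (3,7)→{3,7}; (4,1)→{1,4}; (5,3)→{1,3,5}; (6,5)→{4,5,6}; (8,4)→{3,4,5}. Safe: 8. Place at column 8.
Columns [6, 2, 7, 1, 3, 5, 8, 4], r−c [-5, 0, -4, 3, 2, 1, -1, 4], r+c [7, 4, 10, 5, 8, 11, 15, 12] are all distinct, so no two queens attack.

(1,6) (2,2) (3,7) (4,1) (5,3) (6,5) (7,8) (8,4)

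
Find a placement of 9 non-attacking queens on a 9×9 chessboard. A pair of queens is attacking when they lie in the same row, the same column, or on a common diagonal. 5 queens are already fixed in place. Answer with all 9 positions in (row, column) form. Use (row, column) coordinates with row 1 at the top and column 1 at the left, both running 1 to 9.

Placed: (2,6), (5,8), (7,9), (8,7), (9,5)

(1,2) (2,6) (3,3) (4,1) (5,8) (6,4) (7,9) (8,7) (9,5)

Row 1: attacked by (2,6)→{5,6,7}; (5,8)→{4,8}; (7,9)→{3,9}; (8,7)→{7}; (9,5)→{5}. Safe: 1, 2. Place at column 2.
Row 3: attacked by (1,2)→{2,4}; (2,6)→{5,6,7}; (5,8)→{6,8}; (7,9)→{5,9}; (8,7)→{2,7}; (9,5)→{5}. Safe: 1, 3. Place at column 3.
Row 4: attacked by (1,2)→{2,5}; (2,6)→{4,6,8}; (3,3)→{2,3,4}; (5,8)→{7,8,9}; (7,9)→{6,9}; (8,7)→{3,7}; (9,5)→{5}. Safe: 1. Place at column 1.
Row 6: attacked by (1,2)→{2,7}; (2,6)→{2,6}; (3,3)→{3,6}; (4,1)→{1,3}; (5,8)→{7,8,9}; (7,9)→{8,9}; (8,7)→{5,7,9}; (9,5)→{2,5,8}. Safe: 4. Place at column 4.
Columns [2, 6, 3, 1, 8, 4, 9, 7, 5], r−c [-1, -4, 0, 3, -3, 2, -2, 1, 4], r+c [3, 8, 6, 5, 13, 10, 16, 15, 14] are all distinct, so no two queens attack.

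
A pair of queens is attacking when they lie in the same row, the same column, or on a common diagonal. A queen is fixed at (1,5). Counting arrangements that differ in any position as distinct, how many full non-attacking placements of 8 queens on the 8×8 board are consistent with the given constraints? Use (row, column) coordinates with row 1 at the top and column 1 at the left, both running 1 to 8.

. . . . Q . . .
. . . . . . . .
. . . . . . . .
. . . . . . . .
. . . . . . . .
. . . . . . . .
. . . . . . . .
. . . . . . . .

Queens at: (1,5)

Branch on row 2: col 1 → 3; col 2 → 4; col 3 → 3; col 7 → 6; col 8 → 2.
Sum: 3 + 4 + 3 + 6 + 2 = 18.

18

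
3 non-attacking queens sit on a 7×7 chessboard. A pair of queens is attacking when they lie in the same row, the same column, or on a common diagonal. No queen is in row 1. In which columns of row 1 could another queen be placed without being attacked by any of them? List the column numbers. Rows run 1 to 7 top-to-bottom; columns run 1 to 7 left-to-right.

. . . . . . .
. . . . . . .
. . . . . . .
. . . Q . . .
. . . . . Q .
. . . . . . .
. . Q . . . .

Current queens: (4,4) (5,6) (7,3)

columns 5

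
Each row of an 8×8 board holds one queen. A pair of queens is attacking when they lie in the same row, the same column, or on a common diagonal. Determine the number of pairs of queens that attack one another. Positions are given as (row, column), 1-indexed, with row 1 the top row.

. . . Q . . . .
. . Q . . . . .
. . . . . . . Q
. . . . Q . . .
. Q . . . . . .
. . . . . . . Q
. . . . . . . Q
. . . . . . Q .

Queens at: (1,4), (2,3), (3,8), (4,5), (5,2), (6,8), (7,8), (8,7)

8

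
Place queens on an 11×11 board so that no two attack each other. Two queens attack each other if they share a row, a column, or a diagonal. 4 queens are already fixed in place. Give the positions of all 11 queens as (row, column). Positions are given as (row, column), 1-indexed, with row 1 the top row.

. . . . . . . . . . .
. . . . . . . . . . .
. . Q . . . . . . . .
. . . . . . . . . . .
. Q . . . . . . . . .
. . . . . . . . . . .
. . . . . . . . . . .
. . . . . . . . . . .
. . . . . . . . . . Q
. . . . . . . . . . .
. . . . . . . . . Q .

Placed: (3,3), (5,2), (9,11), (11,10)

(1,4) (2,9) (3,3) (4,8) (5,2) (6,7) (7,1) (8,6) (9,11) (10,5) (11,10)

Row 1: attacked by (3,3)→{1,3,5}; (5,2)→{2,6}; (9,11)→{3,11}; (11,10)→{10}. Safe: 4, 7, 8, 9. Place at column 4.
Row 2: attacked by (1,4)→{3,4,5}; (3,3)→{2,3,4}; (5,2)→{2,5}; (9,11)→{4,11}; (11,10)→{1,10}. Safe: 6, 7, 8, 9. Place at column 9.
Row 4: attacked by (1,4)→{1,4,7}; (2,9)→{7,9,11}; (3,3)→{2,3,4}; (5,2)→{1,2,3}; (9,11)→{6,11}; (11,10)→{3,10}. Safe: 5, 8. Place at column 8.
Row 6: attacked by (1,4)→{4,9}; (2,9)→{5,9}; (3,3)→{3,6}; (4,8)→{6,8,10}; (5,2)→{1,2,3}; (9,11)→{8,11}; (11,10)→{5,10}. Safe: 7. Place at column 7.
Row 7: attacked by (1,4)→{4,10}; (2,9)→{4,9}; (3,3)→{3,7}; (4,8)→{5,8,11}; (5,2)→{2,4}; (6,7)→{6,7,8}; (9,11)→{9,11}; (11,10)→{6,10}. Safe: 1. Place at column 1.
Row 8: attacked by (1,4)→{4,11}; (2,9)→{3,9}; (3,3)→{3,8}; (4,8)→{4,8}; (5,2)→{2,5}; (6,7)→{5,7,9}; (7,1)→{1,2}; (9,11)→{10,11}; (11,10)→{7,10}. Safe: 6. Place at column 6.
Row 10: attacked by (1,4)→{4}; (2,9)→{1,9}; (3,3)→{3,10}; (4,8)→{2,8}; (5,2)→{2,7}; (6,7)→{3,7,11}; (7,1)→{1,4}; (8,6)→{4,6,8}; (9,11)→{10,11}; (11,10)→{9,10,11}. Safe: 5. Place at column 5.
Columns [4, 9, 3, 8, 2, 7, 1, 6, 11, 5, 10], r−c [-3, -7, 0, -4, 3, -1, 6, 2, -2, 5, 1], r+c [5, 11, 6, 12, 7, 13, 8, 14, 20, 15, 21] are all distinct, so no two queens attack.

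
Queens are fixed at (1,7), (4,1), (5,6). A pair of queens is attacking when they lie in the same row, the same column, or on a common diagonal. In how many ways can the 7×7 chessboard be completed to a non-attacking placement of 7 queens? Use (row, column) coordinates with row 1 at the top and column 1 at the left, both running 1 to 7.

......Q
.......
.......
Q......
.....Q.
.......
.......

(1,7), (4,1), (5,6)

1

Branch on row 2: col 2 → 0; col 4 → 0; col 5 → 1.
Sum: 0 + 0 + 1 = 1.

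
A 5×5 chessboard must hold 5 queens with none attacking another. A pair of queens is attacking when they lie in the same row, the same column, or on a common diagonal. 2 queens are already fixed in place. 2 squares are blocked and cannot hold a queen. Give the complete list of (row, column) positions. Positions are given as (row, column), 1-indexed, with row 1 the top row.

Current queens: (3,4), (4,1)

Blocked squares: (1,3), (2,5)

(1,5) (2,2) (3,4) (4,1) (5,3)

Row 1: attacked by (3,4)→{2,4}; (4,1)→{1,4}. Blocked: 3. Safe: 5. Place at column 5.
Row 2: attacked by (1,5)→{4,5}; (3,4)→{3,4,5}; (4,1)→{1,3}. Blocked: 5. Safe: 2. Place at column 2.
Row 5: attacked by (1,5)→{1,5}; (2,2)→{2,5}; (3,4)→{2,4}; (4,1)→{1,2}. Safe: 3. Place at column 3.
Columns [5, 2, 4, 1, 3], r−c [-4, 0, -1, 3, 2], r+c [6, 4, 7, 5, 8] are all distinct, so no two queens attack.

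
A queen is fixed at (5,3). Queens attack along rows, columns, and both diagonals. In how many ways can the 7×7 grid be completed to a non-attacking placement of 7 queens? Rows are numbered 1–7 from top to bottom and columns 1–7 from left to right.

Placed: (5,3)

6

Branch on row 1: col 1 → 1; col 2 → 1; col 4 → 1; col 5 → 2; col 6 → 1.
Sum: 1 + 1 + 1 + 2 + 1 = 6.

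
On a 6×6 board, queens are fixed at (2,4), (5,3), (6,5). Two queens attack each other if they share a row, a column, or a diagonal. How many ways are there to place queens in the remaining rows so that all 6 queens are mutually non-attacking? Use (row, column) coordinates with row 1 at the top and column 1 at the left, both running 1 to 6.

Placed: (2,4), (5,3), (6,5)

1

Branch on row 1: col 1 → 0; col 2 → 1; col 6 → 0.
Sum: 0 + 1 + 0 = 1.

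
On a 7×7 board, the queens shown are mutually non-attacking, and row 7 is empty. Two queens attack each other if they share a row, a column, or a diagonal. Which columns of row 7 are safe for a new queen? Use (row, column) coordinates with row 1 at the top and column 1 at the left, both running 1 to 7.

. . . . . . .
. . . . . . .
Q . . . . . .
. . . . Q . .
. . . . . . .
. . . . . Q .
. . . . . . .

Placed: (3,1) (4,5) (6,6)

(3,1) attacks row 7 at column 1 and diagonals 5.
(4,5) attacks row 7 at column 5 and diagonals 2.
(6,6) attacks row 7 at column 6 and diagonals 5, 7.
Attacked columns: {1, 2, 5, 6, 7}. Safe: {3, 4}.

columns 3, 4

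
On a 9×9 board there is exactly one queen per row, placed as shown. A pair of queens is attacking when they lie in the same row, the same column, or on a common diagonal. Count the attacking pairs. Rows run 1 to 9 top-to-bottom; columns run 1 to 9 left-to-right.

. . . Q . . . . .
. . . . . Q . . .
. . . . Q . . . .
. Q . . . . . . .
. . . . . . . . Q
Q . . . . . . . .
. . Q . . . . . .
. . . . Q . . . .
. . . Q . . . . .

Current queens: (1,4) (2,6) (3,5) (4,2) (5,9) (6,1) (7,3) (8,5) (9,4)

6

Same column: (1,4)–(9,4) (column 4); (3,5)–(8,5) (column 5).
Same diagonal: (2,6)–(3,5) (|2−3| = |6−5| = 1); (2,6)–(5,9) (|2−5| = |6−9| = 3); (6,1)–(9,4) (|6−9| = |1−4| = 3); (8,5)–(9,4) (|8−9| = |5−4| = 1).
Total attacking pairs: 6.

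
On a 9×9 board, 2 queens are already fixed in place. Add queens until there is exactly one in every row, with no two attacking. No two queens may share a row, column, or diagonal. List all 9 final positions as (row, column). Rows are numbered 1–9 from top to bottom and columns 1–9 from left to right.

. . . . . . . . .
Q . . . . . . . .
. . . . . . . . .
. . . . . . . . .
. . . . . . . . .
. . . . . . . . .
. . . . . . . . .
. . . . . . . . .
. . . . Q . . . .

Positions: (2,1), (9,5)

Row 1: attacked by (2,1)→{1,2}; (9,5)→{5}. Safe: 3, 4, 6, 7, 8, 9. Place at column 8.
Row 3: attacked by (1,8)→{6,8}; (2,1)→{1,2}; (9,5)→{5}. Safe: 3, 4, 7, 9. Place at column 4.
Row 4: attacked by (1,8)→{5,8}; (2,1)→{1,3}; (3,4)→{3,4,5}; (9,5)→{5}. Safe: 2, 6, 7, 9. Place at column 7.
Row 5: attacked by (1,8)→{4,8}; (2,1)→{1,4}; (3,4)→{2,4,6}; (4,7)→{6,7,8}; (9,5)→{1,5,9}. Safe: 3. Place at column 3.
Row 6: attacked by (1,8)→{3,8}; (2,1)→{1,5}; (3,4)→{1,4,7}; (4,7)→{5,7,9}; (5,3)→{2,3,4}; (9,5)→{2,5,8}. Safe: 6. Place at column 6.
Row 7: attacked by (1,8)→{2,8}; (2,1)→{1,6}; (3,4)→{4,8}; (4,7)→{4,7}; (5,3)→{1,3,5}; (6,6)→{5,6,7}; (9,5)→{3,5,7}. Safe: 9. Place at column 9.
Row 8: attacked by (1,8)→{1,8}; (2,1)→{1,7}; (3,4)→{4,9}; (4,7)→{3,7}; (5,3)→{3,6}; (6,6)→{4,6,8}; (7,9)→{8,9}; (9,5)→{4,5,6}. Safe: 2. Place at column 2.
Columns [8, 1, 4, 7, 3, 6, 9, 2, 5], r−c [-7, 1, -1, -3, 2, 0, -2, 6, 4], r+c [9, 3, 7, 11, 8, 12, 16, 10, 14] are all distinct, so no two queens attack.

(1,8) (2,1) (3,4) (4,7) (5,3) (6,6) (7,9) (8,2) (9,5)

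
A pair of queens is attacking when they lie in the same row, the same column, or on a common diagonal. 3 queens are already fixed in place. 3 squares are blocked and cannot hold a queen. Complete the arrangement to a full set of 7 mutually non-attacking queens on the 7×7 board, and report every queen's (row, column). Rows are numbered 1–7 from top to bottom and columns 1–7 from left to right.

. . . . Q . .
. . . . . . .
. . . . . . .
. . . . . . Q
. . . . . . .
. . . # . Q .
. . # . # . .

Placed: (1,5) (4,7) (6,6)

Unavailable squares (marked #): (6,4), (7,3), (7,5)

(1,5) (2,1) (3,4) (4,7) (5,3) (6,6) (7,2)

Row 2: attacked by (1,5)→{4,5,6}; (4,7)→{5,7}; (6,6)→{2,6}. Safe: 1, 3. Place at column 1.
Row 3: attacked by (1,5)→{3,5,7}; (2,1)→{1,2}; (4,7)→{6,7}; (6,6)→{3,6}. Safe: 4. Place at column 4.
Row 5: attacked by (1,5)→{1,5}; (2,1)→{1,4}; (3,4)→{2,4,6}; (4,7)→{6,7}; (6,6)→{5,6,7}. Safe: 3. Place at column 3.
Row 7: attacked by (1,5)→{5}; (2,1)→{1,6}; (3,4)→{4}; (4,7)→{4,7}; (5,3)→{1,3,5}; (6,6)→{5,6,7}. Blocked: 3,5. Safe: 2. Place at column 2.
Columns [5, 1, 4, 7, 3, 6, 2], r−c [-4, 1, -1, -3, 2, 0, 5], r+c [6, 3, 7, 11, 8, 12, 9] are all distinct, so no two queens attack.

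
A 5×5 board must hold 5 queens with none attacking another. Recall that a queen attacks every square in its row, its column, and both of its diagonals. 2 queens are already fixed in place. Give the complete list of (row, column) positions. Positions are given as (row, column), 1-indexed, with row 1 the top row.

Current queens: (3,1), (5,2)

(1,5) (2,3) (3,1) (4,4) (5,2)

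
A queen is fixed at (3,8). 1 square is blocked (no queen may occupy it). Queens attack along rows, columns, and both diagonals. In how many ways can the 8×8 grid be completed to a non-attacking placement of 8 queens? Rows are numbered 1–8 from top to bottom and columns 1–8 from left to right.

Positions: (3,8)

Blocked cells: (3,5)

16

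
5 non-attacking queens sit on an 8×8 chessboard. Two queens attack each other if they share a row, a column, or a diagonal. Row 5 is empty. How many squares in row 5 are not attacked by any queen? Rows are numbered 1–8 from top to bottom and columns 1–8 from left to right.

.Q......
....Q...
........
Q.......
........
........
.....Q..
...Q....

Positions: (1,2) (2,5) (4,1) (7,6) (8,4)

1

(1,2) attacks row 5 at column 2 and diagonals 6.
(2,5) attacks row 5 at column 5 and diagonals 2, 8.
(4,1) attacks row 5 at column 1 and diagonals 2.
(7,6) attacks row 5 at column 6 and diagonals 4, 8.
(8,4) attacks row 5 at column 4 and diagonals 1, 7.
Attacked columns: {1, 2, 4, 5, 6, 7, 8}. Safe: {3}.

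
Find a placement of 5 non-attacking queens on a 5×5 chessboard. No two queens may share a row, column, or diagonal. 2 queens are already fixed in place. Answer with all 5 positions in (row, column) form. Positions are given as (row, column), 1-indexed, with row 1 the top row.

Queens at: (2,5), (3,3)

(1,2) (2,5) (3,3) (4,1) (5,4)

Row 1: attacked by (2,5)→{4,5}; (3,3)→{1,3,5}. Safe: 2. Place at column 2.
Row 4: attacked by (1,2)→{2,5}; (2,5)→{3,5}; (3,3)→{2,3,4}. Safe: 1. Place at column 1.
Row 5: attacked by (1,2)→{2}; (2,5)→{2,5}; (3,3)→{1,3,5}; (4,1)→{1,2}. Safe: 4. Place at column 4.
Columns [2, 5, 3, 1, 4], r−c [-1, -3, 0, 3, 1], r+c [3, 7, 6, 5, 9] are all distinct, so no two queens attack.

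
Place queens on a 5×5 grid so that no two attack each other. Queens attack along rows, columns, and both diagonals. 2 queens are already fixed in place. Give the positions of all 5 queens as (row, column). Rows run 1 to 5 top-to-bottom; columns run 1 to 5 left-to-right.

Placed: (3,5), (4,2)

Row 1: attacked by (3,5)→{3,5}; (4,2)→{2,5}. Safe: 1, 4. Place at column 1.
Row 2: attacked by (1,1)→{1,2}; (3,5)→{4,5}; (4,2)→{2,4}. Safe: 3. Place at column 3.
Row 5: attacked by (1,1)→{1,5}; (2,3)→{3}; (3,5)→{3,5}; (4,2)→{1,2,3}. Safe: 4. Place at column 4.
Columns [1, 3, 5, 2, 4], r−c [0, -1, -2, 2, 1], r+c [2, 5, 8, 6, 9] are all distinct, so no two queens attack.

(1,1) (2,3) (3,5) (4,2) (5,4)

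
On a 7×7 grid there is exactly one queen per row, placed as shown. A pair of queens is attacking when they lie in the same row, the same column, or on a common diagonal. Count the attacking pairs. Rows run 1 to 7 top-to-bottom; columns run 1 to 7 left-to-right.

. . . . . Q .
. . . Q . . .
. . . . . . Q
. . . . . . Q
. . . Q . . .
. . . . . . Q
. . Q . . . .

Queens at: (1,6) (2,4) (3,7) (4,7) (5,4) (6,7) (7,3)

5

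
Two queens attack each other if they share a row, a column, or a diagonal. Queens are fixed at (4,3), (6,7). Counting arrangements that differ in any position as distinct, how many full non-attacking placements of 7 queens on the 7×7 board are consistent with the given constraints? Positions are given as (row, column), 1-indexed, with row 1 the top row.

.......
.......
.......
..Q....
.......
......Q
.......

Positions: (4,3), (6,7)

1

Branch on row 1: col 1 → 0; col 4 → 1; col 5 → 0.
Sum: 0 + 1 + 0 = 1.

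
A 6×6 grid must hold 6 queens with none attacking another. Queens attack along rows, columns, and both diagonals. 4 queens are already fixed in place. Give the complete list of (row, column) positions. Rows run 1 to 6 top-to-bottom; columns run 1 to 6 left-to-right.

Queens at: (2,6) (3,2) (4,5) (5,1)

Row 1: attacked by (2,6)→{5,6}; (3,2)→{2,4}; (4,5)→{2,5}; (5,1)→{1,5}. Safe: 3. Place at column 3.
Row 6: attacked by (1,3)→{3}; (2,6)→{2,6}; (3,2)→{2,5}; (4,5)→{3,5}; (5,1)→{1,2}. Safe: 4. Place at column 4.
Columns [3, 6, 2, 5, 1, 4], r−c [-2, -4, 1, -1, 4, 2], r+c [4, 8, 5, 9, 6, 10] are all distinct, so no two queens attack.

(1,3) (2,6) (3,2) (4,5) (5,1) (6,4)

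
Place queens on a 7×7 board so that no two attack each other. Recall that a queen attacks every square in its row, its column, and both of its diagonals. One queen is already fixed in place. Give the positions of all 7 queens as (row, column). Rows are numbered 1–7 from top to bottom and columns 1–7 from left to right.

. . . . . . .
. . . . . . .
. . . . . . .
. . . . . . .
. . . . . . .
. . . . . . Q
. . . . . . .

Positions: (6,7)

Row 1: attacked by (6,7)→{2,7}. Safe: 1, 3, 4, 5, 6. Place at column 4.
Row 2: attacked by (1,4)→{3,4,5}; (6,7)→{3,7}. Safe: 1, 2, 6. Place at column 6.
Row 3: attacked by (1,4)→{2,4,6}; (2,6)→{5,6,7}; (6,7)→{4,7}. Safe: 1, 3. Place at column 1.
Row 4: attacked by (1,4)→{1,4,7}; (2,6)→{4,6}; (3,1)→{1,2}; (6,7)→{5,7}. Safe: 3. Place at column 3.
Row 5: attacked by (1,4)→{4}; (2,6)→{3,6}; (3,1)→{1,3}; (4,3)→{2,3,4}; (6,7)→{6,7}. Safe: 5. Place at column 5.
Row 7: attacked by (1,4)→{4}; (2,6)→{1,6}; (3,1)→{1,5}; (4,3)→{3,6}; (5,5)→{3,5,7}; (6,7)→{6,7}. Safe: 2. Place at column 2.
Columns [4, 6, 1, 3, 5, 7, 2], r−c [-3, -4, 2, 1, 0, -1, 5], r+c [5, 8, 4, 7, 10, 13, 9] are all distinct, so no two queens attack.

(1,4) (2,6) (3,1) (4,3) (5,5) (6,7) (7,2)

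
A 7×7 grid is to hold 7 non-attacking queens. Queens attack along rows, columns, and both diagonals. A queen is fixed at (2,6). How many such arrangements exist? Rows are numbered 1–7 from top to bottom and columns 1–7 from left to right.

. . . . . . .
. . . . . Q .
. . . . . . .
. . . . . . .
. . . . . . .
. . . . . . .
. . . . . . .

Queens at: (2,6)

Branch on row 1: col 1 → 1; col 2 → 1; col 3 → 1; col 4 → 1.
Sum: 1 + 1 + 1 + 1 = 4.

4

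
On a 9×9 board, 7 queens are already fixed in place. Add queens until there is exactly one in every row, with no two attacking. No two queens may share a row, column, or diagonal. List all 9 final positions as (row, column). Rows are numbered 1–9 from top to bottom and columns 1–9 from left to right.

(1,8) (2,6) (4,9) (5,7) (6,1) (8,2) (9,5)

(1,8) (2,6) (3,3) (4,9) (5,7) (6,1) (7,4) (8,2) (9,5)

Row 3: attacked by (1,8)→{6,8}; (2,6)→{5,6,7}; (4,9)→{8,9}; (5,7)→{5,7,9}; (6,1)→{1,4}; (8,2)→{2,7}; (9,5)→{5}. Safe: 3. Place at column 3.
Row 7: attacked by (1,8)→{2,8}; (2,6)→{1,6}; (3,3)→{3,7}; (4,9)→{6,9}; (5,7)→{5,7,9}; (6,1)→{1,2}; (8,2)→{1,2,3}; (9,5)→{3,5,7}. Safe: 4. Place at column 4.
Columns [8, 6, 3, 9, 7, 1, 4, 2, 5], r−c [-7, -4, 0, -5, -2, 5, 3, 6, 4], r+c [9, 8, 6, 13, 12, 7, 11, 10, 14] are all distinct, so no two queens attack.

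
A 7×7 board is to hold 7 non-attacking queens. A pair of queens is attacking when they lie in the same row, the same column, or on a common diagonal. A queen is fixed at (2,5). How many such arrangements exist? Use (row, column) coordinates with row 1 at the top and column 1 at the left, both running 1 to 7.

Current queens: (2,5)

Branch on row 1: col 1 → 1; col 2 → 3; col 3 → 1; col 7 → 1.
Sum: 1 + 3 + 1 + 1 = 6.

6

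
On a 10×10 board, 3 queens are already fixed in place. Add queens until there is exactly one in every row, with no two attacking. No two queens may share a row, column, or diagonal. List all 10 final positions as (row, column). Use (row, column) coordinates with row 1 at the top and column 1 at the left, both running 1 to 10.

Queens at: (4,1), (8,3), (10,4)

(1,2) (2,5) (3,7) (4,1) (5,10) (6,6) (7,9) (8,3) (9,8) (10,4)

Row 1: attacked by (4,1)→{1,4}; (8,3)→{3,10}; (10,4)→{4}. Safe: 2, 5, 6, 7, 8, 9. Place at column 2.
Row 2: attacked by (1,2)→{1,2,3}; (4,1)→{1,3}; (8,3)→{3,9}; (10,4)→{4}. Safe: 5, 6, 7, 8, 10. Place at column 5.
Row 3: attacked by (1,2)→{2,4}; (2,5)→{4,5,6}; (4,1)→{1,2}; (8,3)→{3,8}; (10,4)→{4}. Safe: 7, 9, 10. Place at column 7.
Row 5: attacked by (1,2)→{2,6}; (2,5)→{2,5,8}; (3,7)→{5,7,9}; (4,1)→{1,2}; (8,3)→{3,6}; (10,4)→{4,9}. Safe: 10. Place at column 10.
Row 6: attacked by (1,2)→{2,7}; (2,5)→{1,5,9}; (3,7)→{4,7,10}; (4,1)→{1,3}; (5,10)→{9,10}; (8,3)→{1,3,5}; (10,4)→{4,8}. Safe: 6. Place at column 6.
Row 7: attacked by (1,2)→{2,8}; (2,5)→{5,10}; (3,7)→{3,7}; (4,1)→{1,4}; (5,10)→{8,10}; (6,6)→{5,6,7}; (8,3)→{2,3,4}; (10,4)→{1,4,7}. Safe: 9. Place at column 9.
Row 9: attacked by (1,2)→{2,10}; (2,5)→{5}; (3,7)→{1,7}; (4,1)→{1,6}; (5,10)→{6,10}; (6,6)→{3,6,9}; (7,9)→{7,9}; (8,3)→{2,3,4}; (10,4)→{3,4,5}. Safe: 8. Place at column 8.
Columns [2, 5, 7, 1, 10, 6, 9, 3, 8, 4], r−c [-1, -3, -4, 3, -5, 0, -2, 5, 1, 6], r+c [3, 7, 10, 5, 15, 12, 16, 11, 17, 14] are all distinct, so no two queens attack.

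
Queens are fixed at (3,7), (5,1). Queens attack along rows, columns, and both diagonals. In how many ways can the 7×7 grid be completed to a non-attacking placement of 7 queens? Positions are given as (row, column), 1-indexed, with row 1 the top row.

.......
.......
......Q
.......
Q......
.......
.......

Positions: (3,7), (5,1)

Branch on row 1: col 2 → 1; col 3 → 0; col 4 → 0; col 6 → 1.
Sum: 1 + 0 + 0 + 1 = 2.

2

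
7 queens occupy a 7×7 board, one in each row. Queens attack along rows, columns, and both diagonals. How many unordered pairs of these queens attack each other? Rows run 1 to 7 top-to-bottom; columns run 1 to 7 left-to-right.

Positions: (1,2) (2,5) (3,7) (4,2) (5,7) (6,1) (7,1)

4

Same column: (1,2)–(4,2) (column 2); (3,7)–(5,7) (column 7); (6,1)–(7,1) (column 1).
Same diagonal: (2,5)–(6,1) (|2−6| = |5−1| = 4).
Total attacking pairs: 4.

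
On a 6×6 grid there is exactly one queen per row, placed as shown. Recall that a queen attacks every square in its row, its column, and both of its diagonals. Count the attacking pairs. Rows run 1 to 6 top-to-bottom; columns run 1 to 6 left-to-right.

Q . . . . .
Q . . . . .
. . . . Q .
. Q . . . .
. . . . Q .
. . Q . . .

Same column: (1,1)–(2,1) (column 1); (3,5)–(5,5) (column 5).
Same diagonal: (1,1)–(5,5) (|1−5| = |1−5| = 4).
Total attacking pairs: 3.

3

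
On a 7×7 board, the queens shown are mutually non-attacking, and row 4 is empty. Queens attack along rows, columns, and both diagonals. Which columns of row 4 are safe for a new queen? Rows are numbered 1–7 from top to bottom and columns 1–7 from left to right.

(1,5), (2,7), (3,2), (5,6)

(1,5) attacks row 4 at column 5 and diagonals 2.
(2,7) attacks row 4 at column 7 and diagonals 5.
(3,2) attacks row 4 at column 2 and diagonals 1, 3.
(5,6) attacks row 4 at column 6 and diagonals 5, 7.
Attacked columns: {1, 2, 3, 5, 6, 7}. Safe: {4}.

columns 4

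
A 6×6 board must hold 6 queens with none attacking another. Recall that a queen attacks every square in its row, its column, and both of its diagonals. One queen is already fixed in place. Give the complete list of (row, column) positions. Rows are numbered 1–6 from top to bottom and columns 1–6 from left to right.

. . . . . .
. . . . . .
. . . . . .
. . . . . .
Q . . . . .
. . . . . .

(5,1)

(1,3) (2,6) (3,2) (4,5) (5,1) (6,4)

Row 1: attacked by (5,1)→{1,5}. Safe: 2, 3, 4, 6. Place at column 3.
Row 2: attacked by (1,3)→{2,3,4}; (5,1)→{1,4}. Safe: 5, 6. Place at column 6.
Row 3: attacked by (1,3)→{1,3,5}; (2,6)→{5,6}; (5,1)→{1,3}. Safe: 2, 4. Place at column 2.
Row 4: attacked by (1,3)→{3,6}; (2,6)→{4,6}; (3,2)→{1,2,3}; (5,1)→{1,2}. Safe: 5. Place at column 5.
Row 6: attacked by (1,3)→{3}; (2,6)→{2,6}; (3,2)→{2,5}; (4,5)→{3,5}; (5,1)→{1,2}. Safe: 4. Place at column 4.
Columns [3, 6, 2, 5, 1, 4], r−c [-2, -4, 1, -1, 4, 2], r+c [4, 8, 5, 9, 6, 10] are all distinct, so no two queens attack.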